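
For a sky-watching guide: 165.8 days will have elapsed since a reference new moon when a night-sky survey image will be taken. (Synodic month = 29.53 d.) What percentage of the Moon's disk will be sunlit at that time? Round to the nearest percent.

Reduce mod P: 165.8 − 5×29.53 = 18.15 d into the current lunation.
The Moon has covered 18.15/29.53 of its cycle, so θ ≈ 360° × 18.15/29.53 = 221.3°.
With cos θ = (-0.752), the lit fraction is (1 − (-0.752))/2 ≈ 0.876, so 88%.

88%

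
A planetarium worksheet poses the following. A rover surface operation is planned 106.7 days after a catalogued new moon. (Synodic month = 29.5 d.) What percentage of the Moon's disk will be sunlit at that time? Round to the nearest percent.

Reduce mod P: 106.7 − 3×29.5 = 18.20 d into the current lunation.
Elongation θ = 360° × 18.20/29.5 ≈ 222.1°.
cos 222.1° = (-0.742), so f = (1 − (-0.742))/2 = 0.871, so 87%.

87%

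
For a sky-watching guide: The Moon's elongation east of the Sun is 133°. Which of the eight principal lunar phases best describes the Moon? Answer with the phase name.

The waxing gibbous sector spans roughly 112°–158°; 133° falls inside it.

waxing gibbous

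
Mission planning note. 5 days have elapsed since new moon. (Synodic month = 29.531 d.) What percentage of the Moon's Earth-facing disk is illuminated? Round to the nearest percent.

26%

Phase angle: θ = 360°·(5 d)/(29.531 d) = 61.0°.
With cos θ = 0.486, the lit fraction is (1 − 0.486)/2 ≈ 0.257, so 26%.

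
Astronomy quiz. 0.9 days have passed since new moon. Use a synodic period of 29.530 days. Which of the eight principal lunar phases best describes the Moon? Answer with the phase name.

θ ≈ 360° × 0.9/29.530 = 11°, which falls in the new moon sector.

new moon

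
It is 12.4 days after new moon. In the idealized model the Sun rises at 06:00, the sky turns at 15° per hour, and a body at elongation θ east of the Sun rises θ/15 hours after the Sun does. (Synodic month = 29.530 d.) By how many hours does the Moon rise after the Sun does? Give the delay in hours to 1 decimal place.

10.1 h

Elongation θ = 360° × 12.4/29.530 ≈ 151.2°.
Delay after the Sun = 151.2° / (15°/h) ≈ 10.08 h.
So the Moon rises 10.08 h after the Sun.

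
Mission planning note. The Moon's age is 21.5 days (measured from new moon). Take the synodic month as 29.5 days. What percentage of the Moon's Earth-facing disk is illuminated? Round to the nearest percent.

57%

Phase angle: θ = 360°·(21.5 d)/(29.5 d) = 262.4°.
cos 262.4° = (-0.133), so f = (1 − (-0.133))/2 = 0.566, so 57%.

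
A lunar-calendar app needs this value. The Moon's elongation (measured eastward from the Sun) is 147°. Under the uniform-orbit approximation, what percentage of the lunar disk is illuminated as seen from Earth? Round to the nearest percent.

92%

Half-versine of 147°: (1 − (-0.839))/2 = 0.919, i.e. 92%.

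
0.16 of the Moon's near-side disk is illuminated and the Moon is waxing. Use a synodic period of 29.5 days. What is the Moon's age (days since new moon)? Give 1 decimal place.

3.9 days

Invert f = (1 − cos θ)/2 to get cos θ = 1 − 2(0.16) = 0.680, hence θ₀ = arccos 0.680 = 47.2°.
The Moon is waxing (0°–180°), so θ = 47.2° directly.
That fraction of the synodic month is 47.2/360 × 29.5 d ≈ 3.86 d.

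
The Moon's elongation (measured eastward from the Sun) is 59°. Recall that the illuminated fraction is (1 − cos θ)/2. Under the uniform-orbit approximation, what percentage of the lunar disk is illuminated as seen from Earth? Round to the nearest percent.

24%

Half-versine of 59°: (1 − 0.515)/2 = 0.242, i.e. 24%.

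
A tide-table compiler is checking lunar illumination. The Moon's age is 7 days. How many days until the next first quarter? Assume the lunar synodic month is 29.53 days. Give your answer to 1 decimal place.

First quarter occurs at elongation 90°, i.e. at age 29.53 × 90/360 = 7.383 d.
That is 7.383 − 7 = 0.383 days ahead.

0.4 days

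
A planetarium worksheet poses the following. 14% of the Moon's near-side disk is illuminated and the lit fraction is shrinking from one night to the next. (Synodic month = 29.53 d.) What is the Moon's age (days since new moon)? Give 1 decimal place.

25.9 days

From f = (1 − cos θ)/2: cos θ = 1 − 2×0.14 = 0.720; arccos → 43.9°.
Since the Moon is past full (waning), take the reflex angle: θ = 360° − 43.9° = 316.1°.
At 360°/29.53 d per day, 316.1° corresponds to 25.93 days.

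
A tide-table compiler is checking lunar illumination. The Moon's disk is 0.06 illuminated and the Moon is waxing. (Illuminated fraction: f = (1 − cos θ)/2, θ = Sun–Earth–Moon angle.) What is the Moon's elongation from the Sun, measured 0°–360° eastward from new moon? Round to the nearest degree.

From f = (1 − cos θ)/2: cos θ = 1 − 2×0.06 = 0.880; arccos → 28.4°.
Before full moon the principal value applies: θ = 28.4°.

28°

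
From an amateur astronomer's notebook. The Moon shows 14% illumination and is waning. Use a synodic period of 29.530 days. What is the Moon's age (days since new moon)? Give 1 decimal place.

cos θ = 1 − 2f = 0.720, giving a principal value of 43.9°.
Waning ⇒ past full, so θ = 360° − 43.9° = 316.1°.
That fraction of the synodic month is 316.1/360 × 29.530 d ≈ 25.93 d.

25.9 days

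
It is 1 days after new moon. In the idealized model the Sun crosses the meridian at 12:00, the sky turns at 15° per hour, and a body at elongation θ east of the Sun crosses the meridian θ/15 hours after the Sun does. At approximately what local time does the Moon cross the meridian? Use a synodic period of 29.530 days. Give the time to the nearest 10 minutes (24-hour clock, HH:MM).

12:50

Elongation θ = 360° × 1/29.530 ≈ 12.2°.
The Moon trails the Sun by θ/15 = 12.2/15 ≈ 0.81 hours.
12:00 + 0.813 h ≈ 12:49 → 12:50 to the nearest ten minutes.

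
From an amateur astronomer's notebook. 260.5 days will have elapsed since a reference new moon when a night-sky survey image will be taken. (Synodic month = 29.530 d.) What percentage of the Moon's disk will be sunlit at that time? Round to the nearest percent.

260.5/29.530 = 8.822 lunations, so 8 complete cycles and 24.26 d into the next.
Elongation θ = 360° × 24.26/29.530 ≈ 295.8°.
With cos θ = 0.434, the lit fraction is (1 − 0.434)/2 ≈ 0.283, so 28%.

28%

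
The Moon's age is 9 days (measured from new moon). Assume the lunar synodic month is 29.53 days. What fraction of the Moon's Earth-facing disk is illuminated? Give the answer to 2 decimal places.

0.67

The Moon has covered 9/29.53 of its cycle, so θ ≈ 360° × 9/29.53 = 109.7°.
Illuminated fraction = (1 − cos 109.7°)/2 = (1 − (-0.337))/2 ≈ 0.669.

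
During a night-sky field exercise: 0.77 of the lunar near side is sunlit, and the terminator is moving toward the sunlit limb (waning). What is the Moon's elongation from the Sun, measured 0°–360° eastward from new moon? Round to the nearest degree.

From f = (1 − cos θ)/2: cos θ = 1 − 2×0.77 = -0.540; arccos → 122.7°.
A waning Moon lies in 180°–360°, so θ = 360° − 122.7° = 237.3°.

237°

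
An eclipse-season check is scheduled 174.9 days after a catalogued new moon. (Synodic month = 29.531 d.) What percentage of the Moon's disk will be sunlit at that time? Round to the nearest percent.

174.9/29.531 = 5.923 lunations, so 5 complete cycles and 27.25 d into the next.
Phase angle: θ = 360°·(27.25 d)/(29.531 d) = 332.1°.
With cos θ = 0.884, the lit fraction is (1 − 0.884)/2 ≈ 0.058, so 6%.

6%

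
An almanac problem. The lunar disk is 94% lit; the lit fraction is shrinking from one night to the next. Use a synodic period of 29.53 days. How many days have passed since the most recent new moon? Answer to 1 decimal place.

Invert f = (1 − cos θ)/2 to get cos θ = 1 − 2(0.94) = -0.880, hence θ₀ = arccos -0.880 = 151.6°.
Since the Moon is past full (waning), take the reflex angle: θ = 360° − 151.6° = 208.4°.
That fraction of the synodic month is 208.4/360 × 29.53 d ≈ 17.09 d.

17.1 days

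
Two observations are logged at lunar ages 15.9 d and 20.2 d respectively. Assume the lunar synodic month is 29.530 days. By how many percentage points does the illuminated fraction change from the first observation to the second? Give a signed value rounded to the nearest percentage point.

θ₁ = 360° × 15.9/29.530 = 193.8°, f₁ = (1 − cos θ₁)/2 = 0.985.
θ₂ = 360° × 20.2/29.530 = 246.3°, f₂ = (1 − cos θ₂)/2 = 0.701.
Change = f₂ − f₁ = -0.284 → -28 percentage points.

-28 pp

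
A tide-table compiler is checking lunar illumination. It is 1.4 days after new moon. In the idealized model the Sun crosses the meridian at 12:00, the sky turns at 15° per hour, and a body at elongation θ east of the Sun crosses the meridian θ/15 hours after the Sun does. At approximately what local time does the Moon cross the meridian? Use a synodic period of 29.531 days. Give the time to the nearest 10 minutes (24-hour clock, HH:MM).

13:10

The Moon has covered 1.4/29.531 of its cycle, so θ ≈ 360° × 1.4/29.531 = 17.1°.
Delay after the Sun = 17.1° / (15°/h) ≈ 1.14 h.
12:00 + 1.138 h ≈ 13:08 → 13:10 to the nearest ten minutes.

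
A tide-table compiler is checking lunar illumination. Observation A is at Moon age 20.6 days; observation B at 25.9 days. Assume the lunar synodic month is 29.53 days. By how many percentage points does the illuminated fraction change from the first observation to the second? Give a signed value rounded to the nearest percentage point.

First observation: θ = 360°·20.6/29.53 = 251.1°, so f = 0.662.
Second observation: θ = 315.7°, f = 0.142.
Δf = 0.142 − 0.662 = -0.520, i.e. -52 pp.

-52 pp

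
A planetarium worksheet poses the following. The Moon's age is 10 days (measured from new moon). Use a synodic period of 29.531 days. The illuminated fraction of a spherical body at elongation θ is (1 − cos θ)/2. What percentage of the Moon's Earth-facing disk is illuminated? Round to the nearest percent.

76%

Phase angle: θ = 360°·(10 d)/(29.531 d) = 121.9°.
Illuminated fraction = (1 − cos 121.9°)/2 = (1 − (-0.529))/2 ≈ 0.764, so 76%.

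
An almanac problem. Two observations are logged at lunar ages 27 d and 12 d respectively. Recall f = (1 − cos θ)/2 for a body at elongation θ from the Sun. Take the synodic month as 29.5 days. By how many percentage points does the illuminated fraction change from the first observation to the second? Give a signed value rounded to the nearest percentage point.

+85 pp

First observation: θ = 360°·27/29.5 = 329.5°, so f = 0.069.
Second observation: θ = 146.4°, f = 0.917.
Δf = 0.917 − 0.069 = +0.847, i.e. +85 pp.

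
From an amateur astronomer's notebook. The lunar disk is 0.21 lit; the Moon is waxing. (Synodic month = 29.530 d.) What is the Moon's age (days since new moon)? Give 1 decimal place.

4.5 days

cos θ = 1 − 2f = 0.580, giving a principal value of 54.5°.
Waxing ⇒ before full, so θ = 54.5°.
Age = 29.530 × 54.5°/360° ≈ 4.47 days.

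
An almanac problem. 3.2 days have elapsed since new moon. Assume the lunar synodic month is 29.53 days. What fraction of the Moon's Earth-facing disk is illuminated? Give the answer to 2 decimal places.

Elongation θ = 360° × 3.2/29.53 ≈ 39.0°.
Illuminated fraction = (1 − cos 39.0°)/2 = (1 − 0.777)/2 ≈ 0.111.

0.11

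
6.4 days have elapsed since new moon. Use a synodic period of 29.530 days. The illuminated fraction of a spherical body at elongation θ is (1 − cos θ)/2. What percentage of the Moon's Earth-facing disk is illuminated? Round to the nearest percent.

40%

The Moon has covered 6.4/29.530 of its cycle, so θ ≈ 360° × 6.4/29.530 = 78.0°.
Illuminated fraction = (1 − cos 78.0°)/2 = (1 − 0.208)/2 ≈ 0.396, so 40%.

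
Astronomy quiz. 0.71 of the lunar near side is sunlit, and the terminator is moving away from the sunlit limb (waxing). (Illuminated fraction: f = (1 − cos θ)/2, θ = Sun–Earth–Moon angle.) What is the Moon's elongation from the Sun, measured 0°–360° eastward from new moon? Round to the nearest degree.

From f = (1 − cos θ)/2: cos θ = 1 − 2×0.71 = -0.420; arccos → 114.8°.
Waxing ⇒ before full, so θ = 114.8°.

115°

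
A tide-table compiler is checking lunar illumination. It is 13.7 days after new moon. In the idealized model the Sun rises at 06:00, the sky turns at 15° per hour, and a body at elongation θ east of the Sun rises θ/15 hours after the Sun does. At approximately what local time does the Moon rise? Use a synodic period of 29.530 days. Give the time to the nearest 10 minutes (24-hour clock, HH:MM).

Elongation θ = 360° × 13.7/29.530 ≈ 167.0°.
At 15° of sky rotation per hour, 167.0° corresponds to a 11.13 h lag.
06:00 + 11.134 h ≈ 17:08 → 17:10 to the nearest ten minutes.

17:10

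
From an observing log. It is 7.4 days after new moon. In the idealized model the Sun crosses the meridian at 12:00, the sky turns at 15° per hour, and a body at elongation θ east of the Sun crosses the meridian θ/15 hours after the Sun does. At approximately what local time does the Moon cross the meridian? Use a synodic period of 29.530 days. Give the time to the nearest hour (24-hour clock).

18:00

The Moon has covered 7.4/29.530 of its cycle, so θ ≈ 360° × 7.4/29.530 = 90.2°.
At 15° of sky rotation per hour, 90.2° corresponds to a 6.01 h lag.
12:00 + 6.01 h ≈ 18:01 → 18:00 to the nearest hour.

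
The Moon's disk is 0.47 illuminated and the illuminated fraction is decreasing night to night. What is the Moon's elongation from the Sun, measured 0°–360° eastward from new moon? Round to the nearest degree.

273°

From f = (1 − cos θ)/2: cos θ = 1 − 2×0.47 = 0.060; arccos → 86.6°.
A waning Moon lies in 180°–360°, so θ = 360° − 86.6° = 273.4°.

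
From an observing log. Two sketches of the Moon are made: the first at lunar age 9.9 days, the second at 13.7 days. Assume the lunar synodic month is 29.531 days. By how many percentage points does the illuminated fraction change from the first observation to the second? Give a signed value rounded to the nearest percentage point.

+23 percentage points

First observation: θ = 360°·9.9/29.531 = 120.7°, so f = 0.755.
Second observation: θ = 167.0°, f = 0.987.
Δf = 0.987 − 0.755 = +0.232, i.e. +23 pp.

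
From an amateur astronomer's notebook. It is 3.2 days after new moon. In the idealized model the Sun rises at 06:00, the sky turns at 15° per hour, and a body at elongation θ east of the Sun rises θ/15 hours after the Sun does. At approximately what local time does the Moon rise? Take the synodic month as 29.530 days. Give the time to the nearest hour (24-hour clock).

Phase angle: θ = 360°·(3.2 d)/(29.530 d) = 39.0°.
At 15° of sky rotation per hour, 39.0° corresponds to a 2.60 h lag.
06:00 + 2.60 h ≈ 08:36 → 09:00 to the nearest hour.

09:00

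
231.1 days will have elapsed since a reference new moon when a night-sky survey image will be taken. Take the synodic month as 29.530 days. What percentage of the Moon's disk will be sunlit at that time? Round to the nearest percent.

27%

231.1 d spans 7 complete synodic months (7 × 29.530 = 206.71 d) plus 24.39 d.
Phase angle: θ = 360°·(24.39 d)/(29.530 d) = 297.3°.
Illuminated fraction = (1 − cos 297.3°)/2 = (1 − 0.459)/2 ≈ 0.270, so 27%.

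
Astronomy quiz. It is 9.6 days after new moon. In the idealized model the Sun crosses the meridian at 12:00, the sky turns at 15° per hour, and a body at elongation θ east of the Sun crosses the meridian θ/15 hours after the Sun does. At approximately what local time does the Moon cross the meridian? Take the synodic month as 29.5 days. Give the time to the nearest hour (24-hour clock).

Phase angle: θ = 360°·(9.6 d)/(29.5 d) = 117.2°.
The Moon trails the Sun by θ/15 = 117.2/15 ≈ 7.81 hours.
12:00 + 7.81 h ≈ 19:49 → 20:00 to the nearest hour.

20:00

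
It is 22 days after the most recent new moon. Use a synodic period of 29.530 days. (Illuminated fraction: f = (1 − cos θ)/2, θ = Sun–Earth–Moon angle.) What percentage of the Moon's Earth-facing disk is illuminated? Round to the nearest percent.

52%

Phase angle: θ = 360°·(22 d)/(29.530 d) = 268.2°.
cos 268.2° = (-0.031), so f = (1 − (-0.031))/2 = 0.516, so 52%.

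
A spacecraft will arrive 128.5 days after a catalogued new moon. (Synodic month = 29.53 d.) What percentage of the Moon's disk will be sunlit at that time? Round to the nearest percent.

128.5 d spans 4 complete synodic months (4 × 29.53 = 118.12 d) plus 10.38 d.
Elongation θ = 360° × 10.38/29.53 ≈ 126.5°.
Illuminated fraction = (1 − cos 126.5°)/2 = (1 − (-0.595))/2 ≈ 0.798, so 80%.

80%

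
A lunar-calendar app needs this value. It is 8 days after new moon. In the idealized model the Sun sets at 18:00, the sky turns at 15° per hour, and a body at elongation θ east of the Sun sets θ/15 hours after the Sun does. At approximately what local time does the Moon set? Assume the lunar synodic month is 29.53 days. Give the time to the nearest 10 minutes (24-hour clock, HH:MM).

Phase angle: θ = 360°·(8 d)/(29.53 d) = 97.5°.
The Moon trails the Sun by θ/15 = 97.5/15 ≈ 6.50 hours.
18:00 + 6.502 h ≈ 00:30 → 00:30 to the nearest ten minutes.

00:30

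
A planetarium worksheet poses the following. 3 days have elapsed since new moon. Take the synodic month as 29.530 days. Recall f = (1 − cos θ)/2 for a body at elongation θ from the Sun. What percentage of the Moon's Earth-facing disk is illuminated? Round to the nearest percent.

Phase angle: θ = 360°·(3 d)/(29.530 d) = 36.6°.
With cos θ = 0.803, the lit fraction is (1 − 0.803)/2 ≈ 0.098, so 10%.

10%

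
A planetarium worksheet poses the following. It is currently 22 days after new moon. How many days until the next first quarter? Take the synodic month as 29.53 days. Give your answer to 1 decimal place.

First quarter is 0.25 of the way through the cycle: age 0.25 × 29.53 = 7.383 d.
This lunation's first quarter (7.383 d) has passed, so add one period: 36.913 − 22 = 14.913 days.

14.9 days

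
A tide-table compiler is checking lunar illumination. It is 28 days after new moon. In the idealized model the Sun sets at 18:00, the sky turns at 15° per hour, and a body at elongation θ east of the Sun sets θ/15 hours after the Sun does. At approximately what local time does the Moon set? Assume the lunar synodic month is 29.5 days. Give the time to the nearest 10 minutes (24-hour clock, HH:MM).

Elongation θ = 360° × 28/29.5 ≈ 341.7°.
Delay after the Sun = 341.7° / (15°/h) ≈ 22.78 h.
18:00 + 22.780 h ≈ 16:47 → 16:50 to the nearest ten minutes.

16:50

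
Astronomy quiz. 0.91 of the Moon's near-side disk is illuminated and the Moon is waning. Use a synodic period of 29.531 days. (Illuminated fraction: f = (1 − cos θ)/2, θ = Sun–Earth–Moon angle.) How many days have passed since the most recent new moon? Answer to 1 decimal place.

From f = (1 − cos θ)/2: cos θ = 1 − 2×0.91 = -0.820; arccos → 145.1°.
Waning ⇒ past full, so θ = 360° − 145.1° = 214.9°.
Age = 29.531 × 214.9°/360° ≈ 17.63 days.

17.6 days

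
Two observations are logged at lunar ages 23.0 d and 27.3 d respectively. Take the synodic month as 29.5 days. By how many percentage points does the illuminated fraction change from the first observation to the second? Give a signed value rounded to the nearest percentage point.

First observation: θ = 360°·23.0/29.5 = 280.7°, so f = 0.407.
Second observation: θ = 333.2°, f = 0.054.
Δf = 0.054 − 0.407 = -0.353, i.e. -35 pp.

-35 percentage points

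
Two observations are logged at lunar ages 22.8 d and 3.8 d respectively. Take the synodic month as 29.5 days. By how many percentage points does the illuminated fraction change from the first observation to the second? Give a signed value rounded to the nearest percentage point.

First observation: θ = 360°·22.8/29.5 = 278.2°, so f = 0.428.
Second observation: θ = 46.4°, f = 0.155.
Δf = 0.155 − 0.428 = -0.273, i.e. -27 pp.

-27 pp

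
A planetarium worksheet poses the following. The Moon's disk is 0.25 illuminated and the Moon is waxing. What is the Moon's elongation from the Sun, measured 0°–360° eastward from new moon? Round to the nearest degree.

60°

Invert f = (1 − cos θ)/2 to get cos θ = 1 − 2(0.25) = 0.500, hence θ₀ = arccos 0.500 = 60.0°.
Waxing ⇒ before full, so θ = 60.0°.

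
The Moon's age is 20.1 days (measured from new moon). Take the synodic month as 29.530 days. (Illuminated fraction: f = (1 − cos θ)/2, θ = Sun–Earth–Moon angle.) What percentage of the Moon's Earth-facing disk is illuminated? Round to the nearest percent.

71%

The Moon has covered 20.1/29.530 of its cycle, so θ ≈ 360° × 20.1/29.530 = 245.0°.
Illuminated fraction = (1 − cos 245.0°)/2 = (1 − (-0.422))/2 ≈ 0.711, so 71%.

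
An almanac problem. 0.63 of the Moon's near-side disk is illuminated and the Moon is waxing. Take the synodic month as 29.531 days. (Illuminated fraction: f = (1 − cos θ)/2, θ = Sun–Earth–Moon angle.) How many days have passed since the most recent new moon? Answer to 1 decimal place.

8.6 days

cos θ = 1 − 2f = -0.260, giving a principal value of 105.1°.
Before full moon the principal value applies: θ = 105.1°.
At 360°/29.531 d per day, 105.1° corresponds to 8.62 days.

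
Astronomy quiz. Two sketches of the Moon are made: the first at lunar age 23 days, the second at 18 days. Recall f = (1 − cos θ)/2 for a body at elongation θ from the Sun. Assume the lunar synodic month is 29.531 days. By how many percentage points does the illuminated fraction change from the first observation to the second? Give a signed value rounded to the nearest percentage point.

+48 pp

θ₁ = 360° × 23/29.531 = 280.4°, f₁ = (1 − cos θ₁)/2 = 0.410.
θ₂ = 360° × 18/29.531 = 219.4°, f₂ = (1 − cos θ₂)/2 = 0.886.
Change = f₂ − f₁ = +0.476 → +48 percentage points.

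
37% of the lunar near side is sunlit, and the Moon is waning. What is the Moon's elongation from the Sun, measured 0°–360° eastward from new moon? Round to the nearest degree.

285°

From f = (1 − cos θ)/2: cos θ = 1 − 2×0.37 = 0.260; arccos → 74.9°.
Waning ⇒ past full, so θ = 360° − 74.9° = 285.1°.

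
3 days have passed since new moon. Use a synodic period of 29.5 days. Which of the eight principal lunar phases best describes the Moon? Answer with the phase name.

θ ≈ 360° × 3/29.5 = 37°, which falls in the waxing crescent sector.

waxing crescent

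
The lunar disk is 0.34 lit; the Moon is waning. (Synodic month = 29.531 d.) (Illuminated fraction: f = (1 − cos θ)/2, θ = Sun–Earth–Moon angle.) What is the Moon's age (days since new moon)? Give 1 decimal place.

From f = (1 − cos θ)/2: cos θ = 1 − 2×0.34 = 0.320; arccos → 71.3°.
A waning Moon lies in 180°–360°, so θ = 360° − 71.3° = 288.7°.
At 360°/29.531 d per day, 288.7° corresponds to 23.68 days.

23.7 days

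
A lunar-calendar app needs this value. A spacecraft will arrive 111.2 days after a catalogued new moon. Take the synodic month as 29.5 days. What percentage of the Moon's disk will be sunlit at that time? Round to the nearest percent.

44%

111.2 d spans 3 complete synodic months (3 × 29.5 = 88.50 d) plus 22.70 d.
Elongation θ = 360° × 22.70/29.5 ≈ 277.0°.
cos 277.0° = 0.122, so f = (1 − 0.122)/2 = 0.439, so 44%.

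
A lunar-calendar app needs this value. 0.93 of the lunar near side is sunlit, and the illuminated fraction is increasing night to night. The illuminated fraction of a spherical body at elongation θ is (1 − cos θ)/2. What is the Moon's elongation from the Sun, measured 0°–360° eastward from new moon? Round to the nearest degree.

From f = (1 − cos θ)/2: cos θ = 1 − 2×0.93 = -0.860; arccos → 149.3°.
Before full moon the principal value applies: θ = 149.3°.

149°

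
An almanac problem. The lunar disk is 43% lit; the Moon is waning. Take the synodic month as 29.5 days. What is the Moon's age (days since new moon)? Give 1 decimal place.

From f = (1 − cos θ)/2: cos θ = 1 − 2×0.43 = 0.140; arccos → 82.0°.
Waning ⇒ past full, so θ = 360° − 82.0° = 278.0°.
That fraction of the synodic month is 278.0/360 × 29.5 d ≈ 22.78 d.

22.8 days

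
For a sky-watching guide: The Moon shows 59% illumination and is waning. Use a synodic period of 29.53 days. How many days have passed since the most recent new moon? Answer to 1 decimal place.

Invert f = (1 − cos θ)/2 to get cos θ = 1 − 2(0.59) = -0.180, hence θ₀ = arccos -0.180 = 100.4°.
A waning Moon lies in 180°–360°, so θ = 360° − 100.4° = 259.6°.
At 360°/29.53 d per day, 259.6° corresponds to 21.30 days.

21.3 days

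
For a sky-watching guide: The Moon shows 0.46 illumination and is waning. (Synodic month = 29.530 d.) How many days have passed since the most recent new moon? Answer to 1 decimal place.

22.5 days

From f = (1 − cos θ)/2: cos θ = 1 − 2×0.46 = 0.080; arccos → 85.4°.
Waning ⇒ past full, so θ = 360° − 85.4° = 274.6°.
That fraction of the synodic month is 274.6/360 × 29.530 d ≈ 22.52 d.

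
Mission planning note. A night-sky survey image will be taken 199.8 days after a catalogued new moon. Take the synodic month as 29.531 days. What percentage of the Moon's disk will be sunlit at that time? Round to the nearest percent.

45%

Reduce mod P: 199.8 − 6×29.531 = 22.61 d into the current lunation.
Elongation θ = 360° × 22.61/29.531 ≈ 275.7°.
cos 275.7° = 0.099, so f = (1 − 0.099)/2 = 0.451, so 45%.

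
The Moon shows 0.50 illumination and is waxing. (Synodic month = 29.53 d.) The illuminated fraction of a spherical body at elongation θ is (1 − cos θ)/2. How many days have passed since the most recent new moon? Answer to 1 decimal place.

7.4 days

cos θ = 1 − 2f = 0.000, giving a principal value of 90.0°.
The Moon is waxing (0°–180°), so θ = 90.0° directly.
At 360°/29.53 d per day, 90.0° corresponds to 7.38 days.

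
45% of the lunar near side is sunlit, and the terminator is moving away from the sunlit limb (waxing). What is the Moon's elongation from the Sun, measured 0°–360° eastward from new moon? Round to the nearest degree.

84°

cos θ = 1 − 2f = 0.100, giving a principal value of 84.3°.
Before full moon the principal value applies: θ = 84.3°.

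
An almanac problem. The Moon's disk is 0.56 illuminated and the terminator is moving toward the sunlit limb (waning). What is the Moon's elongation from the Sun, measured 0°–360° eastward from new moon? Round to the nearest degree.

Invert f = (1 − cos θ)/2 to get cos θ = 1 − 2(0.56) = -0.120, hence θ₀ = arccos -0.120 = 96.9°.
Waning ⇒ past full, so θ = 360° − 96.9° = 263.1°.

263°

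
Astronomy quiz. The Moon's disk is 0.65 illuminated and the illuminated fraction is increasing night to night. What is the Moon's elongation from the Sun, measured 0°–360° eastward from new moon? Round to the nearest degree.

107°

From f = (1 − cos θ)/2: cos θ = 1 − 2×0.65 = -0.300; arccos → 107.5°.
The Moon is waxing (0°–180°), so θ = 107.5° directly.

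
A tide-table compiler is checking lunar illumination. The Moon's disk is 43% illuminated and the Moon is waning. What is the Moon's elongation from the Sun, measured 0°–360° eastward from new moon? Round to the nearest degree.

278°

From f = (1 − cos θ)/2: cos θ = 1 − 2×0.43 = 0.140; arccos → 82.0°.
Waning ⇒ past full, so θ = 360° − 82.0° = 278.0°.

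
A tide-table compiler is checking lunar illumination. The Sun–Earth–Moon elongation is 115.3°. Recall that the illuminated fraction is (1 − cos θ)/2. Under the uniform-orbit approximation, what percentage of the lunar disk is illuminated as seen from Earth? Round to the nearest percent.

71%

Half-versine of 115.3°: (1 − (-0.427))/2 = 0.714, i.e. 71%.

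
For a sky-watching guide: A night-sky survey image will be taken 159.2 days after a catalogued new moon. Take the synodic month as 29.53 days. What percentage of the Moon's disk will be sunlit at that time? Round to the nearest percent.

159.2/29.53 = 5.391 lunations, so 5 complete cycles and 11.55 d into the next.
Phase angle: θ = 360°·(11.55 d)/(29.53 d) = 140.8°.
With cos θ = (-0.775), the lit fraction is (1 − (-0.775))/2 ≈ 0.888, so 89%.

89%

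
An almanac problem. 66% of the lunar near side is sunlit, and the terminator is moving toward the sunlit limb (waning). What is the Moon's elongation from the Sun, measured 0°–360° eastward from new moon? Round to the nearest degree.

cos θ = 1 − 2f = -0.320, giving a principal value of 108.7°.
Since the Moon is past full (waning), take the reflex angle: θ = 360° − 108.7° = 251.3°.

251°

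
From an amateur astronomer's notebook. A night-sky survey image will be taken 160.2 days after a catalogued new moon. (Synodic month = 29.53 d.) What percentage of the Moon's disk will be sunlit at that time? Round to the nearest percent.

160.2 d spans 5 complete synodic months (5 × 29.53 = 147.65 d) plus 12.55 d.
The Moon has covered 12.55/29.53 of its cycle, so θ ≈ 360° × 12.55/29.53 = 153.0°.
With cos θ = (-0.891), the lit fraction is (1 − (-0.891))/2 ≈ 0.945, so 95%.

95%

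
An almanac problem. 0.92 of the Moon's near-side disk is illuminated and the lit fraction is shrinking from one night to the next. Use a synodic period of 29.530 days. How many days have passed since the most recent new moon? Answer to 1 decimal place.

From f = (1 − cos θ)/2: cos θ = 1 − 2×0.92 = -0.840; arccos → 147.1°.
Waning ⇒ past full, so θ = 360° − 147.1° = 212.9°.
At 360°/29.530 d per day, 212.9° corresponds to 17.46 days.

17.5 days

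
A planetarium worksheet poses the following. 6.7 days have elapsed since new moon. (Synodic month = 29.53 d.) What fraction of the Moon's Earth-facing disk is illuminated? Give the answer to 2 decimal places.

0.43

The Moon has covered 6.7/29.53 of its cycle, so θ ≈ 360° × 6.7/29.53 = 81.7°.
Illuminated fraction = (1 − cos 81.7°)/2 = (1 − 0.145)/2 ≈ 0.428.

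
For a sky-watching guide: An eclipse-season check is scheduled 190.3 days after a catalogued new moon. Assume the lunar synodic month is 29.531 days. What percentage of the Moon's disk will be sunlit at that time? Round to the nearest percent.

97%

Reduce mod P: 190.3 − 6×29.531 = 13.11 d into the current lunation.
The Moon has covered 13.11/29.531 of its cycle, so θ ≈ 360° × 13.11/29.531 = 159.9°.
cos 159.9° = (-0.939), so f = (1 − (-0.939))/2 = 0.969, so 97%.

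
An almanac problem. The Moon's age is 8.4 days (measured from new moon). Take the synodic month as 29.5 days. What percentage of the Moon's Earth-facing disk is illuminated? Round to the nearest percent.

Phase angle: θ = 360°·(8.4 d)/(29.5 d) = 102.5°.
Illuminated fraction = (1 − cos 102.5°)/2 = (1 − (-0.217))/2 ≈ 0.608, so 61%.

61%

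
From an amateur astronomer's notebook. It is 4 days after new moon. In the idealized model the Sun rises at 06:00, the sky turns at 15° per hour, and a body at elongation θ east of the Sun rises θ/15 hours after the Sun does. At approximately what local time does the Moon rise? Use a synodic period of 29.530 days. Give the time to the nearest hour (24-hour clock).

09:00

Elongation θ = 360° × 4/29.530 ≈ 48.8°.
The Moon trails the Sun by θ/15 = 48.8/15 ≈ 3.25 hours.
06:00 + 3.25 h ≈ 09:15 → 09:00 to the nearest hour.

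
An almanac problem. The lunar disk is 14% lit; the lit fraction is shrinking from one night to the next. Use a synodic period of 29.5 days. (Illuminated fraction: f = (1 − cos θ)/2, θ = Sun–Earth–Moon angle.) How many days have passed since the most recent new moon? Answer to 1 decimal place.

Invert f = (1 − cos θ)/2 to get cos θ = 1 − 2(0.14) = 0.720, hence θ₀ = arccos 0.720 = 43.9°.
Since the Moon is past full (waning), take the reflex angle: θ = 360° − 43.9° = 316.1°.
That fraction of the synodic month is 316.1/360 × 29.5 d ≈ 25.90 d.

25.9 days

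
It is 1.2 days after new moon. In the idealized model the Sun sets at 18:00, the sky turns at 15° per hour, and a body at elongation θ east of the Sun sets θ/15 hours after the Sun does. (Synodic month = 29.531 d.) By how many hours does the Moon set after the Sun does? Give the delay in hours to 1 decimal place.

1.0 h

The Moon has covered 1.2/29.531 of its cycle, so θ ≈ 360° × 1.2/29.531 = 14.6°.
The Moon trails the Sun by θ/15 = 14.6/15 ≈ 0.98 hours.
So the Moon sets 0.98 h after the Sun.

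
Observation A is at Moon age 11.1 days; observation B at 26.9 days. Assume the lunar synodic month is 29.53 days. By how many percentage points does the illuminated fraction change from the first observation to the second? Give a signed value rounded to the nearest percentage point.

First observation: θ = 360°·11.1/29.53 = 135.3°, so f = 0.856.
Second observation: θ = 327.9°, f = 0.076.
Δf = 0.076 − 0.856 = -0.779, i.e. -78 pp.

-78 percentage points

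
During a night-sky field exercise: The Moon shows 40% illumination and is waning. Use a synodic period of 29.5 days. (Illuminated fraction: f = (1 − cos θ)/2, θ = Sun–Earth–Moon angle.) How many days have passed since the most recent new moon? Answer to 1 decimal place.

23.1 days

From f = (1 − cos θ)/2: cos θ = 1 − 2×0.40 = 0.200; arccos → 78.5°.
Waning ⇒ past full, so θ = 360° − 78.5° = 281.5°.
Age = 29.5 × 281.5°/360° ≈ 23.07 days.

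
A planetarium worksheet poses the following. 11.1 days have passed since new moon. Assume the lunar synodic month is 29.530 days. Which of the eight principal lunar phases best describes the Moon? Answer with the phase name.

waxing gibbous

θ ≈ 360° × 11.1/29.530 = 135°, which falls in the waxing gibbous sector.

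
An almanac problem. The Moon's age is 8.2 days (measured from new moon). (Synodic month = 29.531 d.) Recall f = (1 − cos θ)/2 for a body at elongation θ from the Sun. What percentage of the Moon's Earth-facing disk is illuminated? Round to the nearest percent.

Phase angle: θ = 360°·(8.2 d)/(29.531 d) = 100.0°.
cos 100.0° = (-0.173), so f = (1 − (-0.173))/2 = 0.587, so 59%.

59%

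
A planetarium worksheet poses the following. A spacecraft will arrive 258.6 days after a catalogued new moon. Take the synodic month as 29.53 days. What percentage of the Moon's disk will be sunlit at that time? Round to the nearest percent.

258.6 d spans 8 complete synodic months (8 × 29.53 = 236.24 d) plus 22.36 d.
The Moon has covered 22.36/29.53 of its cycle, so θ ≈ 360° × 22.36/29.53 = 272.6°.
With cos θ = 0.045, the lit fraction is (1 − 0.045)/2 ≈ 0.477, so 48%.

48%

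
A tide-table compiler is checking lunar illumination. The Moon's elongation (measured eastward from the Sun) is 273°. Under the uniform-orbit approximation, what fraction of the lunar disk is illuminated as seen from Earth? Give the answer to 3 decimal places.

Half-versine of 273°: (1 − 0.052)/2 = 0.474.

0.474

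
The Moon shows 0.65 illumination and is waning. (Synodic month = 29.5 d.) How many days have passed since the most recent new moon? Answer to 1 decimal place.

From f = (1 − cos θ)/2: cos θ = 1 − 2×0.65 = -0.300; arccos → 107.5°.
A waning Moon lies in 180°–360°, so θ = 360° − 107.5° = 252.5°.
Age = 29.5 × 252.5°/360° ≈ 20.69 days.

20.7 days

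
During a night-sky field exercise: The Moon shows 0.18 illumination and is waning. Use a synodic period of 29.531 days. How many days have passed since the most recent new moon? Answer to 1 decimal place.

25.4 days

From f = (1 − cos θ)/2: cos θ = 1 − 2×0.18 = 0.640; arccos → 50.2°.
A waning Moon lies in 180°–360°, so θ = 360° − 50.2° = 309.8°.
Age = 29.531 × 309.8°/360° ≈ 25.41 days.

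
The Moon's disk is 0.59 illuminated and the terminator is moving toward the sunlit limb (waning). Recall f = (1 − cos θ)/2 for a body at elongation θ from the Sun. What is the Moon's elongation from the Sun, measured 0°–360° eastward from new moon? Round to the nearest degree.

cos θ = 1 − 2f = -0.180, giving a principal value of 100.4°.
A waning Moon lies in 180°–360°, so θ = 360° − 100.4° = 259.6°.

260°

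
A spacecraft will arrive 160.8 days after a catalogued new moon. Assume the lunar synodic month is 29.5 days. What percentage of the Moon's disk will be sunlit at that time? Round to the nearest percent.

98%

160.8/29.5 = 5.451 lunations, so 5 complete cycles and 13.30 d into the next.
The Moon has covered 13.30/29.5 of its cycle, so θ ≈ 360° × 13.30/29.5 = 162.3°.
With cos θ = (-0.953), the lit fraction is (1 − (-0.953))/2 ≈ 0.976, so 98%.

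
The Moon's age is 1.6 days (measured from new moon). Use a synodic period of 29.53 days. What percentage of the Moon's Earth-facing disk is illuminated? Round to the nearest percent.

Phase angle: θ = 360°·(1.6 d)/(29.53 d) = 19.5°.
cos 19.5° = 0.943, so f = (1 − 0.943)/2 = 0.029, so 3%.

3%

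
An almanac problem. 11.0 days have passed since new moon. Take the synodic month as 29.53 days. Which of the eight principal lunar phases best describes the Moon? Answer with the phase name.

θ ≈ 360° × 11.0/29.53 = 134°, which falls in the waxing gibbous sector.

waxing gibbous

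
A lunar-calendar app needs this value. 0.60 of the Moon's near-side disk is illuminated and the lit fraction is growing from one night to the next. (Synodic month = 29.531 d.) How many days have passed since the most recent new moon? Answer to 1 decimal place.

From f = (1 − cos θ)/2: cos θ = 1 − 2×0.60 = -0.200; arccos → 101.5°.
Before full moon the principal value applies: θ = 101.5°.
At 360°/29.531 d per day, 101.5° corresponds to 8.33 days.

8.3 days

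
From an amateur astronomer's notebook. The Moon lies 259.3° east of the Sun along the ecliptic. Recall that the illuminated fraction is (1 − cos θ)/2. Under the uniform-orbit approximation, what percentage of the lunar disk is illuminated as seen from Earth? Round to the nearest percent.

f = (1 − cos 259.3°)/2 = (1 − (-0.186))/2 ≈ 0.593, i.e. 59%.

59%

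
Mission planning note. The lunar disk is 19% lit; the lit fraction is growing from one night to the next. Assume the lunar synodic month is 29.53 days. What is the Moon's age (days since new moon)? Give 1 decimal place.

4.2 days

cos θ = 1 − 2f = 0.620, giving a principal value of 51.7°.
Before full moon the principal value applies: θ = 51.7°.
That fraction of the synodic month is 51.7/360 × 29.53 d ≈ 4.24 d.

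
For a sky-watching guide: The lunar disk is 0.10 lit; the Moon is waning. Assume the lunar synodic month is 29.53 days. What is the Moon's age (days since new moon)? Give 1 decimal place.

Invert f = (1 − cos θ)/2 to get cos θ = 1 − 2(0.10) = 0.800, hence θ₀ = arccos 0.800 = 36.9°.
Waning ⇒ past full, so θ = 360° − 36.9° = 323.1°.
Age = 29.53 × 323.1°/360° ≈ 26.51 days.

26.5 days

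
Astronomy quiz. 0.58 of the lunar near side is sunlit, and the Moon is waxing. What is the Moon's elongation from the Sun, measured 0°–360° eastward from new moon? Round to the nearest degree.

99°

cos θ = 1 − 2f = -0.160, giving a principal value of 99.2°.
The Moon is waxing (0°–180°), so θ = 99.2° directly.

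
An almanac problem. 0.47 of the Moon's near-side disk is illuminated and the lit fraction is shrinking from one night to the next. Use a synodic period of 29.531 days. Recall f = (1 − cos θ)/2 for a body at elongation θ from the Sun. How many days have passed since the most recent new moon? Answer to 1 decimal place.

From f = (1 − cos θ)/2: cos θ = 1 − 2×0.47 = 0.060; arccos → 86.6°.
Since the Moon is past full (waning), take the reflex angle: θ = 360° − 86.6° = 273.4°.
Age = 29.531 × 273.4°/360° ≈ 22.43 days.

22.4 days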